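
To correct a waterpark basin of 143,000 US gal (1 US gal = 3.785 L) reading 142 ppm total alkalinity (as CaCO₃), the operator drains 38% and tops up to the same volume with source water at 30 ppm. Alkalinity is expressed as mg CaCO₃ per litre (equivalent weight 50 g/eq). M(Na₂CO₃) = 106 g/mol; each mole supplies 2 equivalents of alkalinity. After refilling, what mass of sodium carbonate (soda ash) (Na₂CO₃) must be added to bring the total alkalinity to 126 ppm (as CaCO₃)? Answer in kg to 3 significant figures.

Volume: 143,000 US gal × 3.785 L/gal = 541,255 L.
After draining 38% and refilling: 142 × 0.62 + 30 × 0.38 = 99.44 ppm.
Deficit to target: 126 − 99.44 = 26.56 mg/L.
As CaCO₃: 26.56 mg/L × 541,255 L = 14,380 g; ÷ 50 g/eq ÷ 2 = 143.8 mol Na₂CO₃.
Mass: 143.8 × 106 = 15,240 g.

15.2 kg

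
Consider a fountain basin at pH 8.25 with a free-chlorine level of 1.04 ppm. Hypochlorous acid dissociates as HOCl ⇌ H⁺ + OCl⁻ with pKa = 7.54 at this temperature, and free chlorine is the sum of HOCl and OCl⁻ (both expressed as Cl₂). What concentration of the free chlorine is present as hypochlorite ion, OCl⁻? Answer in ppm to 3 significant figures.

0.870 ppm

[OCl⁻]/[HOCl] = 10^(pH − pKa) = 10^(8.25 − 7.54) = 10^0.71 = 5.129.
Fraction as HOCl = 1 / (1 + 5.129) = 0.1632.
OCl⁻ = (1 − 0.1632) × 1.04 ppm = 0.8703 ppm.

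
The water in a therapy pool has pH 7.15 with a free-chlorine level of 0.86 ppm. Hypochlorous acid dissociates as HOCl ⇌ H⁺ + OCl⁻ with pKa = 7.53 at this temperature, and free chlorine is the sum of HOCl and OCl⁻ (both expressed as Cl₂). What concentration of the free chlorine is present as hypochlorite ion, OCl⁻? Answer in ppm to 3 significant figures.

[OCl⁻]/[HOCl] = 10^(pH − pKa) = 10^(7.15 − 7.53) = 10^-0.38 = 0.4169.
Fraction as HOCl = 1 / (1 + 0.4169) = 0.7058.
OCl⁻ = (1 − 0.7058) × 0.86 ppm = 0.253 ppm.

0.253 ppm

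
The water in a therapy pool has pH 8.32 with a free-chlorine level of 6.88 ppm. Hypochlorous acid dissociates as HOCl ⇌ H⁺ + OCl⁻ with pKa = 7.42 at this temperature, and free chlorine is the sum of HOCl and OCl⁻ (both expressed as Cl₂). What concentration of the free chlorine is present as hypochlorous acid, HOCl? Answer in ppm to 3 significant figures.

0.769 ppm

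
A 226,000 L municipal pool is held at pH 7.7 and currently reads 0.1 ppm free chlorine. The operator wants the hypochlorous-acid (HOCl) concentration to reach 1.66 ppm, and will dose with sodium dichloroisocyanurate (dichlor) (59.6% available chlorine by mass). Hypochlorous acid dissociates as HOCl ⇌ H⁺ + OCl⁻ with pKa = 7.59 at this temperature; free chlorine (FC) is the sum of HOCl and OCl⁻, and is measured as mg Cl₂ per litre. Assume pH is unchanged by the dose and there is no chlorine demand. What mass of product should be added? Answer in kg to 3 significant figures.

[OCl⁻]/[HOCl] = 10^(pH − pKa) = 10^(7.7 − 7.59) = 1.288; fraction as HOCl = 1/(1 + 1.288) = 0.437.
Free chlorine required for 1.66 ppm HOCl: 1.66 / 0.437 = 3.798 ppm.
FC to add: 3.798 − 0.1 = 3.698 mg/L as Cl₂.
Cl₂ equivalent: 3.698 mg/L × 226,000 L = 835.9 g.
Product at 59.6% available Cl: 835.9 / 0.596 = 1402 g.

1.40 kg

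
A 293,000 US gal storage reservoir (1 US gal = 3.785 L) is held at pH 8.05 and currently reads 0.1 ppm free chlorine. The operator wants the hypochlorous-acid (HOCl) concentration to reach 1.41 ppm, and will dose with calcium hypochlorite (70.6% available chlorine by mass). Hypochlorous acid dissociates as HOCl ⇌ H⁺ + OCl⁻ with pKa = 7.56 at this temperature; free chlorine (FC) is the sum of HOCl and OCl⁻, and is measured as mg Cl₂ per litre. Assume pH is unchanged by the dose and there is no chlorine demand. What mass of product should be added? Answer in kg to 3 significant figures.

Volume: 293,000 US gal × 3.785 L/gal = 1,109,005 L.
[OCl⁻]/[HOCl] = 10^(pH − pKa) = 10^(8.05 − 7.56) = 3.09; fraction as HOCl = 1/(1 + 3.09) = 0.2445.
Free chlorine required for 1.41 ppm HOCl: 1.41 / 0.2445 = 5.767 ppm.
FC to add: 5.767 − 0.1 = 5.667 mg/L as Cl₂.
Cl₂ equivalent: 5.667 mg/L × 1,109,005 L = 6285 g.
Product at 70.6% available Cl: 6285 / 0.706 = 8902 g.

8.90 kg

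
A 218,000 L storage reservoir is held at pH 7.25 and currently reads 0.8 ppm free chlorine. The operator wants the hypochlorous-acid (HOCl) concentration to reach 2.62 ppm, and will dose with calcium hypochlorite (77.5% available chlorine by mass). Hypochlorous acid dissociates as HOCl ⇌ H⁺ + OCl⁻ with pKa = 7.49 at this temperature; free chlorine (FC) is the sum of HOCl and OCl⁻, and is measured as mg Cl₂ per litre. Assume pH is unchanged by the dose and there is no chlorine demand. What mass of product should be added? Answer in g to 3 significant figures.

936 g

[OCl⁻]/[HOCl] = 10^(pH − pKa) = 10^(7.25 − 7.49) = 0.5754; fraction as HOCl = 1/(1 + 0.5754) = 0.6347.
Free chlorine required for 2.62 ppm HOCl: 2.62 / 0.6347 = 4.128 ppm.
FC to add: 4.128 − 0.8 = 3.328 mg/L as Cl₂.
Cl₂ equivalent: 3.328 mg/L × 218,000 L = 725.4 g.
Product at 77.5% available Cl: 725.4 / 0.775 = 936 g.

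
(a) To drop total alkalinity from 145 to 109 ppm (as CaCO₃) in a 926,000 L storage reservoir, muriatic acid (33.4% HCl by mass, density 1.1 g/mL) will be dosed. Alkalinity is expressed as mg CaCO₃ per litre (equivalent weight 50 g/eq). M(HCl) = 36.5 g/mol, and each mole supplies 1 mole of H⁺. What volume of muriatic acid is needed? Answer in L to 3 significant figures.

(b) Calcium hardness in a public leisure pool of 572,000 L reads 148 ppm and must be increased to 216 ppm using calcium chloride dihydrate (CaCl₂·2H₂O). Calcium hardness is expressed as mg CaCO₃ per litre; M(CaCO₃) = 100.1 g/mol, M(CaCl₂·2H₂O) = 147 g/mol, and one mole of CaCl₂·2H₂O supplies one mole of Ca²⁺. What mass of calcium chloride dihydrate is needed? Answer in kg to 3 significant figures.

(a) Alkalinity to neutralize: (145 − 109) = 36 mg/L as CaCO₃ × 926,000 L = 33,340 g as CaCO₃.
(a) Equivalents of H⁺ required: 33,340 ÷ 50 g/eq = 666.7 eq = 666.7 mol HCl.
(a) Mass of HCl: 666.7 × 36.5 = 24,340 g.
(a) Mass of 33.4% solution: 24,340 / 0.334 = 72,860 g.
(a) Volume: 72,860 g ÷ 1.1 g/mL = 66,240 mL.

(b) Hardness to add: (216 − 148) = 68 mg/L as CaCO₃ × 572,000 L = 38,900 g as CaCO₃.
(b) Moles of Ca²⁺ (1 mol Ca²⁺ ≡ 1 mol CaCO₃): 38,900 / 100.1 g/mol = 388.6 mol.
(b) Mass of CaCl₂·2H₂O: 388.6 × 147 = 57,120 g.

(a) 66.2 L; (b) 57.1 kg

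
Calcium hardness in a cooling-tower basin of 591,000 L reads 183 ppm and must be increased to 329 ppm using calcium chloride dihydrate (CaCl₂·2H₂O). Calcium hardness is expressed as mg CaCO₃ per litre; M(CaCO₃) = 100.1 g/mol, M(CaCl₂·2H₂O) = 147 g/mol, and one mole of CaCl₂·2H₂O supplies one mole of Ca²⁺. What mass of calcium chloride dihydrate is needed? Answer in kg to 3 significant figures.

Hardness to add: (329 − 183) = 146 mg/L as CaCO₃ × 591,000 L = 86,290 g as CaCO₃.
Moles of Ca²⁺ (1 mol Ca²⁺ ≡ 1 mol CaCO₃): 86,290 / 100.1 g/mol = 862 mol.
Mass of CaCl₂·2H₂O: 862 × 147 = 126,700 g.

127 kg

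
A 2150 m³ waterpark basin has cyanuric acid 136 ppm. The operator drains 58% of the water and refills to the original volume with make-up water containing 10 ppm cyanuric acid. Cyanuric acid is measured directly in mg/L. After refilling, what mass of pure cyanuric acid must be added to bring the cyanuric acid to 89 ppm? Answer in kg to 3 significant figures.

Volume: 2150 m³ = 2,150,000 L.
After draining 58% and refilling: 136 × 0.42 + 10 × 0.58 = 62.92 ppm.
Deficit to target: 89 − 62.92 = 26.08 mg/L.
Mass: 26.08 mg/L × 2,150,000 L = 56,070 g cyanuric acid.

56.1 kg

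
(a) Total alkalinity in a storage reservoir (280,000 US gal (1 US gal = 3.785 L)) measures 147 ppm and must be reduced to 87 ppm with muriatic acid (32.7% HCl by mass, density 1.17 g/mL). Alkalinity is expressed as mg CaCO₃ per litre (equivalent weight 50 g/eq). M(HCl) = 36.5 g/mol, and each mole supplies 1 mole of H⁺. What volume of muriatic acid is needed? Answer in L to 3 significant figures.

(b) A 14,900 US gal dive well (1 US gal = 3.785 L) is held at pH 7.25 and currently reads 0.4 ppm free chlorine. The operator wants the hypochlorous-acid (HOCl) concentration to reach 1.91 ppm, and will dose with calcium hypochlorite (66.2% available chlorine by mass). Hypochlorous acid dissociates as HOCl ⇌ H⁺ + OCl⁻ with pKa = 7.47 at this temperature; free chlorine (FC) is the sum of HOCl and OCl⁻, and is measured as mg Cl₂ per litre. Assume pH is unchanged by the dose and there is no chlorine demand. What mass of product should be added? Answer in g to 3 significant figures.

(a) 121 L; (b) 227 g

(a) Volume: 280,000 US gal × 3.785 L/gal = 1,059,800 L.
(a) Alkalinity to neutralize: (147 − 87) = 60 mg/L as CaCO₃ × 1,059,800 L = 63,590 g as CaCO₃.
(a) Equivalents of H⁺ required: 63,590 ÷ 50 g/eq = 1272 eq = 1272 mol HCl.
(a) Mass of HCl: 1272 × 36.5 = 46,420 g.
(a) Mass of 32.7% solution: 46,420 / 0.327 = 142,000 g.
(a) Volume: 142,000 g ÷ 1.17 g/mL = 121,300 mL.

(b) Volume: 14,900 US gal × 3.785 L/gal = 56,396 L.
(b) [OCl⁻]/[HOCl] = 10^(pH − pKa) = 10^(7.25 − 7.47) = 0.6026; fraction as HOCl = 1/(1 + 0.6026) = 0.624.
(b) Free chlorine required for 1.91 ppm HOCl: 1.91 / 0.624 = 3.061 ppm.
(b) FC to add: 3.061 − 0.4 = 2.661 mg/L as Cl₂.
(b) Cl₂ equivalent: 2.661 mg/L × 56,396 L = 150.1 g.
(b) Product at 66.2% available Cl: 150.1 / 0.662 = 226.7 g.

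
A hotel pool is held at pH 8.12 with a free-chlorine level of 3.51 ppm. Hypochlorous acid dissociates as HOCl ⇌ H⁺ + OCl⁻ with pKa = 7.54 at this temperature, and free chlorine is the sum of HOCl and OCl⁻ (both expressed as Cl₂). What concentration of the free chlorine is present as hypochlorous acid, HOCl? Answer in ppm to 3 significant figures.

0.731 ppm

[OCl⁻]/[HOCl] = 10^(pH − pKa) = 10^(8.12 − 7.54) = 10^0.58 = 3.802.
Fraction as HOCl = 1 / (1 + 3.802) = 0.2083.
HOCl = 0.2083 × 3.51 ppm = 0.731 ppm.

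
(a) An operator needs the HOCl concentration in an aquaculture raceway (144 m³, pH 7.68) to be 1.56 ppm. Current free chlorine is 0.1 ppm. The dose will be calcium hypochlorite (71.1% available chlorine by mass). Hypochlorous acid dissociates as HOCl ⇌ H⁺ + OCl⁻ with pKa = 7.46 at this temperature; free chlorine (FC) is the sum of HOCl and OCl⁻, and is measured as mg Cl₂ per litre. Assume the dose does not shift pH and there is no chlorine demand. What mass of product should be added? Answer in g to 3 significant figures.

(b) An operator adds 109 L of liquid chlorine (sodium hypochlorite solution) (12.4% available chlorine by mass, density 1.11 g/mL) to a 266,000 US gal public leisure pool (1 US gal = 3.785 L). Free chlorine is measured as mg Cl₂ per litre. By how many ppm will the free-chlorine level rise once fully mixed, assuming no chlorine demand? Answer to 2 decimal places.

(a) 820 g; (b) 14.90 ppm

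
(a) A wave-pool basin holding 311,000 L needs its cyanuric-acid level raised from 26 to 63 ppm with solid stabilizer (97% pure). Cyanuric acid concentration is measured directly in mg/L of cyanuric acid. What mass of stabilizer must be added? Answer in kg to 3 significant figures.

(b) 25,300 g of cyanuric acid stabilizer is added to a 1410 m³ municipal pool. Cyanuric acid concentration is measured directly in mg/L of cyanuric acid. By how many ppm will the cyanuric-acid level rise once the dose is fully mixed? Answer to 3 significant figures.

(a) CYA to add: (63 − 26) = 37 mg/L × 311,000 L = 11,510 g cyanuric acid.
(a) At 97% purity: 11,510 / 0.97 = 11,860 g product.

(b) Volume: 1410 m³ = 1,410,000 L.
(b) Rise: 25,300 g / 1,410,000 L × 1000 = 17.94 mg/L.

(a) 11.9 kg; (b) 17.9 ppm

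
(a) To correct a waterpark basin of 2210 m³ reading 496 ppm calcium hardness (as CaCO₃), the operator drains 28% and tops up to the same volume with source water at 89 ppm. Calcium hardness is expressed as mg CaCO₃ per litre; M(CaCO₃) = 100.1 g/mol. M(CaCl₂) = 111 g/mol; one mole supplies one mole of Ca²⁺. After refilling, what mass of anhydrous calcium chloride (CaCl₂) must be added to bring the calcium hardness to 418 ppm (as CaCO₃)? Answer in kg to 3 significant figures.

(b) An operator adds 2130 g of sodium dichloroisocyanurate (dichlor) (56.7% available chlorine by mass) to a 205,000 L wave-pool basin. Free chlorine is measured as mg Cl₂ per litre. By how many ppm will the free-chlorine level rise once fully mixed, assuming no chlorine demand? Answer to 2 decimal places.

(a) Volume: 2210 m³ = 2,210,000 L.
(a) After draining 28% and refilling: 496 × 0.72 + 89 × 0.28 = 382.04 ppm.
(a) Deficit to target: 418 − 382.04 = 35.96 mg/L.
(a) As CaCO₃: 35.96 mg/L × 2,210,000 L = 79,470 g; ÷ 100.1 = 793.9 mol Ca²⁺.
(a) Mass: 793.9 × 111 = 88,130 g.

(b) Available chlorine delivered: 2130 g × 0.567 = 1208 g as Cl₂.
(b) Concentration rise: 1208 g / 205,000 L = 5.891 mg/L = 5.89 ppm.

(a) 88.1 kg; (b) 5.89 ppm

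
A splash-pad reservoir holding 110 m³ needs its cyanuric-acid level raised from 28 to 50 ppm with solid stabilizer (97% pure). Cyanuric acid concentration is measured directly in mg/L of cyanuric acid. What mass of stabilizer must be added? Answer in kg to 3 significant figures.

Volume: 110 m³ = 110,000 L.
CYA to add: (50 − 28) = 22 mg/L × 110,000 L = 2420 g cyanuric acid.
At 97% purity: 2420 / 0.97 = 2495 g product.

2.49 kg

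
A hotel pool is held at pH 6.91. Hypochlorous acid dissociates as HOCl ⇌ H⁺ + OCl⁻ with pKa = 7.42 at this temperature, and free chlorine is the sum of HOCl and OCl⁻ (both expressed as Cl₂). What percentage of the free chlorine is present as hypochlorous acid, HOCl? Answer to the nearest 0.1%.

[OCl⁻]/[HOCl] = 10^(pH − pKa) = 10^(6.91 − 7.42) = 10^-0.51 = 0.309.
Fraction as HOCl = 1 / (1 + 0.309) = 0.7639.

76.4%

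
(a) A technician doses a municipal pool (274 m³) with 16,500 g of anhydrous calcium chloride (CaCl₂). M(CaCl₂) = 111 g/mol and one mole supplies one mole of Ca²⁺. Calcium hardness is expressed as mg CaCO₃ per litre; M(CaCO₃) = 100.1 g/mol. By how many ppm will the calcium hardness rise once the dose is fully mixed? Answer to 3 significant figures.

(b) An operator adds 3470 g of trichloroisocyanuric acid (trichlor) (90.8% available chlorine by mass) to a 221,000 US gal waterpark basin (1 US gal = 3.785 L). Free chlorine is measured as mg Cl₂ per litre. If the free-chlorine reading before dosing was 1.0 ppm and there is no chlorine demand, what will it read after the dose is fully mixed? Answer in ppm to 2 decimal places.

(a) 54.3 ppm; (b) 4.77 ppm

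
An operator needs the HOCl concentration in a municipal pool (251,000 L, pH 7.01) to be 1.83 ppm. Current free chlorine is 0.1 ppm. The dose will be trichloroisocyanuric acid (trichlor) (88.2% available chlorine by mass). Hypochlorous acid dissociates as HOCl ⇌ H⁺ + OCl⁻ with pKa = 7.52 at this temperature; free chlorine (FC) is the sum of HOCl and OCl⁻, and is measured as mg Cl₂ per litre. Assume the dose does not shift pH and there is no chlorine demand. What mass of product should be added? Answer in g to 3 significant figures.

653 g

[OCl⁻]/[HOCl] = 10^(pH − pKa) = 10^(7.01 − 7.52) = 0.309; fraction as HOCl = 1/(1 + 0.309) = 0.7639.
Free chlorine required for 1.83 ppm HOCl: 1.83 / 0.7639 = 2.396 ppm.
FC to add: 2.396 − 0.1 = 2.296 mg/L as Cl₂.
Cl₂ equivalent: 2.296 mg/L × 251,000 L = 576.2 g.
Product at 88.2% available Cl: 576.2 / 0.882 = 653.3 g.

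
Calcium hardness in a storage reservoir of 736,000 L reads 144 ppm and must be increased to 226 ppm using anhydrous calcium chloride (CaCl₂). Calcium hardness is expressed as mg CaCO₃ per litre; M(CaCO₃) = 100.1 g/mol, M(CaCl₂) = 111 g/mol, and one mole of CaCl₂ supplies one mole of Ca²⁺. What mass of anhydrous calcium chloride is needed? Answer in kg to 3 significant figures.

66.9 kg

Hardness to add: (226 − 144) = 82 mg/L as CaCO₃ × 736,000 L = 60,350 g as CaCO₃.
Moles of Ca²⁺ (1 mol Ca²⁺ ≡ 1 mol CaCO₃): 60,350 / 100.1 g/mol = 602.9 mol.
Mass of CaCl₂: 602.9 × 111 = 66,920 g.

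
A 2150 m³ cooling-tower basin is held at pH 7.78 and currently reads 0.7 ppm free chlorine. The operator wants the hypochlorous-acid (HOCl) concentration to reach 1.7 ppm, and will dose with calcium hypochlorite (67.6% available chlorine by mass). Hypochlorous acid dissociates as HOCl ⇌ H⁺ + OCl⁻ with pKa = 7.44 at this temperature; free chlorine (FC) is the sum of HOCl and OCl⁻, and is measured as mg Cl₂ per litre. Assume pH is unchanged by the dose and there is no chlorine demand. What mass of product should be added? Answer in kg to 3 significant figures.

Volume: 2150 m³ = 2,150,000 L.
[OCl⁻]/[HOCl] = 10^(pH − pKa) = 10^(7.78 − 7.44) = 2.188; fraction as HOCl = 1/(1 + 2.188) = 0.3137.
Free chlorine required for 1.7 ppm HOCl: 1.7 / 0.3137 = 5.419 ppm.
FC to add: 5.419 − 0.7 = 4.719 mg/L as Cl₂.
Cl₂ equivalent: 4.719 mg/L × 2,150,000 L = 10,150 g.
Product at 67.6% available Cl: 10,150 / 0.676 = 15,010 g.

15.0 kg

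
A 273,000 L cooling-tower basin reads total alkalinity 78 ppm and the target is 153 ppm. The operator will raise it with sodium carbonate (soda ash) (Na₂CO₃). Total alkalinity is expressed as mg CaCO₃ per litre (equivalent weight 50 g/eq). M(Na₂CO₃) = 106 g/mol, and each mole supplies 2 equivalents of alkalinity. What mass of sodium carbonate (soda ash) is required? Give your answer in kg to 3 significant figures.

21.7 kg

Alkalinity to add: (153 − 78) = 75 mg/L as CaCO₃ × 273,000 L = 20,480 g as CaCO₃.
Equivalents: 20,480 g ÷ 50 g/eq = 409.5 eq.
Each mole of Na₂CO₃ supplies 2 eq, so 409.5 / 2 = 204.8 mol.
Mass: 204.8 mol × 106 g/mol = 21,700 g.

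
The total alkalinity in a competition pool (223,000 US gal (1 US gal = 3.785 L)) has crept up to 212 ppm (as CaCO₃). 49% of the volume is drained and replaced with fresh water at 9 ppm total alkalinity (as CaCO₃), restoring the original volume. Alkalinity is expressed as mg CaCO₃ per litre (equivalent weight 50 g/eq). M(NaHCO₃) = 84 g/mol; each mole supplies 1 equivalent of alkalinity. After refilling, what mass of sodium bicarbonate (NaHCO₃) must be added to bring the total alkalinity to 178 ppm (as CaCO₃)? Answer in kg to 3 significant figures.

92.8 kg

Volume: 223,000 US gal × 3.785 L/gal = 844,055 L.
After draining 49% and refilling: 212 × 0.51 + 9 × 0.49 = 112.53 ppm.
Deficit to target: 178 − 112.53 = 65.47 mg/L.
As CaCO₃: 65.47 mg/L × 844,055 L = 55,260 g; ÷ 50 g/eq ÷ 1 = 1105 mol NaHCO₃.
Mass: 1105 × 84 = 92,840 g.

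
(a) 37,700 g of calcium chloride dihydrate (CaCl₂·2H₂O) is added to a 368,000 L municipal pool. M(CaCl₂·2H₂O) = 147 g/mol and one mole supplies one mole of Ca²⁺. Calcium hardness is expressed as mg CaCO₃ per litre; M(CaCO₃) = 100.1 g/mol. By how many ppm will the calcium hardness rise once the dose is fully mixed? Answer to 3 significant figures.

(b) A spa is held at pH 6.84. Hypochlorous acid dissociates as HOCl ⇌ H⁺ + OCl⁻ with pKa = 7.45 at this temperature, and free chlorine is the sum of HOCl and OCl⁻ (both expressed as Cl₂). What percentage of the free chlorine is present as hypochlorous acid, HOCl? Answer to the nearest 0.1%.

(a) 69.8 ppm; (b) 80.3%

(a) Moles of Ca²⁺: 37,700 g ÷ 147 g/mol = 256.5 mol.
(a) As CaCO₃: 256.5 mol × 100.1 g/mol = 25,670 g.
(a) Rise: 25,670 g / 368,000 L × 1000 = 69.76 mg/L.

(b) [OCl⁻]/[HOCl] = 10^(pH − pKa) = 10^(6.84 − 7.45) = 10^-0.61 = 0.2455.
(b) Fraction as HOCl = 1 / (1 + 0.2455) = 0.8029.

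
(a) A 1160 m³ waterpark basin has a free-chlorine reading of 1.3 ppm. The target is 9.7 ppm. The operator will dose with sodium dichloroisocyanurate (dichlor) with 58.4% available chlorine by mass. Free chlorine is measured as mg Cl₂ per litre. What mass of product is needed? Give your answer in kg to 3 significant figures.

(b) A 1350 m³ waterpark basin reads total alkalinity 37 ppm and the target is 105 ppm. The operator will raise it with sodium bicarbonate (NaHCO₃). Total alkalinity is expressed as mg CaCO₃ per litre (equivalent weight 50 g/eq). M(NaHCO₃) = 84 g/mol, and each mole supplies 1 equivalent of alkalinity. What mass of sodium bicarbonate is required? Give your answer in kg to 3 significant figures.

(a) Volume: 1160 m³ = 1,160,000 L.
(a) Chlorine deficit: 9.7 − 1.3 = 8.4 ppm = 8.4 mg/L as Cl₂.
(a) Cl₂ equivalent needed: 8.4 mg/L × 1,160,000 L = 9,744,000 mg = 9744 g.
(a) Product at 58.4% available chlorine: 9744 / 0.584 = 16,680 g.

(b) Volume: 1350 m³ = 1,350,000 L.
(b) Alkalinity to add: (105 − 37) = 68 mg/L as CaCO₃ × 1,350,000 L = 91,800 g as CaCO₃.
(b) Equivalents: 91,800 g ÷ 50 g/eq = 1836 eq.
(b) NaHCO₃ supplies 1 eq per mole → 1836 mol.
(b) Mass: 1836 mol × 84 g/mol = 154,200 g.

(a) 16.7 kg; (b) 154 kg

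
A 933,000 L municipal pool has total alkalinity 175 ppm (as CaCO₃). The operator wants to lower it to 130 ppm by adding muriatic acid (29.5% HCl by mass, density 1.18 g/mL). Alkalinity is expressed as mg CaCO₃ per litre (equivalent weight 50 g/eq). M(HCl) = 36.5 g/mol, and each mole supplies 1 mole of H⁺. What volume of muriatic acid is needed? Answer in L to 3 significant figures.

88.0 L

Alkalinity to neutralize: (175 − 130) = 45 mg/L as CaCO₃ × 933,000 L = 41,980 g as CaCO₃.
Equivalents of H⁺ required: 41,980 ÷ 50 g/eq = 839.7 eq = 839.7 mol HCl.
Mass of HCl: 839.7 × 36.5 = 30,650 g.
Mass of 29.5% solution: 30,650 / 0.295 = 103,900 g.
Volume: 103,900 g ÷ 1.18 g/mL = 88,050 mL.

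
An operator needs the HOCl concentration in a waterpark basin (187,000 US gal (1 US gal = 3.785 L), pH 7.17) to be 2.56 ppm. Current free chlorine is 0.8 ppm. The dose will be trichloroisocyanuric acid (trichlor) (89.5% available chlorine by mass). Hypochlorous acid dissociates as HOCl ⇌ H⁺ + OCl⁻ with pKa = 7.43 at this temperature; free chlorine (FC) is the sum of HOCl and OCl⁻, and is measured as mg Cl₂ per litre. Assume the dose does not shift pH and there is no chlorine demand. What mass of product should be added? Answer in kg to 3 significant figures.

Volume: 187,000 US gal × 3.785 L/gal = 707,795 L.
[OCl⁻]/[HOCl] = 10^(pH − pKa) = 10^(7.17 − 7.43) = 0.5495; fraction as HOCl = 1/(1 + 0.5495) = 0.6454.
Free chlorine required for 2.56 ppm HOCl: 2.56 / 0.6454 = 3.967 ppm.
FC to add: 3.967 − 0.8 = 3.167 mg/L as Cl₂.
Cl₂ equivalent: 3.167 mg/L × 707,795 L = 2241 g.
Product at 89.5% available Cl: 2241 / 0.895 = 2504 g.

2.50 kg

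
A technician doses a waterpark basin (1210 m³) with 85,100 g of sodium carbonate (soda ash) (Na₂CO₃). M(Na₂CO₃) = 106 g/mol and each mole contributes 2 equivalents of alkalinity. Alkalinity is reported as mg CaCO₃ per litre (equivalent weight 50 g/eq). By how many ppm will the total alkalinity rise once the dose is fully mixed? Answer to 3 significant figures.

Volume: 1210 m³ = 1,210,000 L.
Moles of Na₂CO₃: 85,100 g ÷ 106 g/mol = 802.8 mol → 1606 eq of alkalinity.
As CaCO₃: 1606 eq × 50 g/eq = 80,280 g.
Rise: 80,280 g / 1,210,000 L × 1000 = 66.35 mg/L.

66.3 ppm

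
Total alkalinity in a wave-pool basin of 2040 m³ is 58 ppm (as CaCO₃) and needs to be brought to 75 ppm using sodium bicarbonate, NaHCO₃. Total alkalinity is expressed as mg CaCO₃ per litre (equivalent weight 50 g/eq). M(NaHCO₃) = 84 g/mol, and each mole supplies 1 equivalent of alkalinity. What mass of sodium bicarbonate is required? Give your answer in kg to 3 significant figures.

58.3 kg

Volume: 2040 m³ = 2,040,000 L.
Alkalinity to add: (75 − 58) = 17 mg/L as CaCO₃ × 2,040,000 L = 34,680 g as CaCO₃.
Equivalents: 34,680 g ÷ 50 g/eq = 693.6 eq.
NaHCO₃ supplies 1 eq per mole → 693.6 mol.
Mass: 693.6 mol × 84 g/mol = 58,260 g.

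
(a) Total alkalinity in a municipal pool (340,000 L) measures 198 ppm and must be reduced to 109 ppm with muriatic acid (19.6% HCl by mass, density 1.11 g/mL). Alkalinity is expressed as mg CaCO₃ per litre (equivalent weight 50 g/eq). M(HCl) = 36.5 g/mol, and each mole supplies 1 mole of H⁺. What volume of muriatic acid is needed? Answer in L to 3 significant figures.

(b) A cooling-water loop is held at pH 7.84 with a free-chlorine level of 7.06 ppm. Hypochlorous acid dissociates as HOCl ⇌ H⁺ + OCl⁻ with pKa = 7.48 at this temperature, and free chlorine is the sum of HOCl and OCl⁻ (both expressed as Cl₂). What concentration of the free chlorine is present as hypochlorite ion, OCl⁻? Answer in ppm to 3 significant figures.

(a) Alkalinity to neutralize: (198 − 109) = 89 mg/L as CaCO₃ × 340,000 L = 30,260 g as CaCO₃.
(a) Equivalents of H⁺ required: 30,260 ÷ 50 g/eq = 605.2 eq = 605.2 mol HCl.
(a) Mass of HCl: 605.2 × 36.5 = 22,090 g.
(a) Mass of 19.6% solution: 22,090 / 0.196 = 112,700 g.
(a) Volume: 112,700 g ÷ 1.11 g/mL = 101,500 mL.

(b) [OCl⁻]/[HOCl] = 10^(pH − pKa) = 10^(7.84 − 7.48) = 10^0.36 = 2.291.
(b) Fraction as HOCl = 1 / (1 + 2.291) = 0.3039.
(b) OCl⁻ = (1 − 0.3039) × 7.06 ppm = 4.915 ppm.

(a) 102 L; (b) 4.91 ppm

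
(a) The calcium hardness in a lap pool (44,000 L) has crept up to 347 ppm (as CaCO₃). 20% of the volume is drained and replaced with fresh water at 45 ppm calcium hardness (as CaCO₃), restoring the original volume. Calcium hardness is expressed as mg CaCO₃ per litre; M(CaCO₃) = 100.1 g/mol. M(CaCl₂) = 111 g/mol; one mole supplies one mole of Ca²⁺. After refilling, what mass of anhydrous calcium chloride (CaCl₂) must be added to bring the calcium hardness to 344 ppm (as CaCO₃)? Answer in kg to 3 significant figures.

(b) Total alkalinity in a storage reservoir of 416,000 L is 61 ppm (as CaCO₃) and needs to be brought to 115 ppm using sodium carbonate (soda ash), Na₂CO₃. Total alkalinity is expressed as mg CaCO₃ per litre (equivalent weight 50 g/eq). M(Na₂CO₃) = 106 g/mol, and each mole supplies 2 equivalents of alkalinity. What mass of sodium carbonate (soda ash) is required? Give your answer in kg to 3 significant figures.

(a) 2.80 kg; (b) 23.8 kg

(a) After draining 20% and refilling: 347 × 0.80 + 45 × 0.20 = 286.6 ppm.
(a) Deficit to target: 344 − 286.6 = 57.4 mg/L.
(a) As CaCO₃: 57.4 mg/L × 44,000 L = 2526 g; ÷ 100.1 = 25.23 mol Ca²⁺.
(a) Mass: 25.23 × 111 = 2801 g.

(b) Alkalinity to add: (115 − 61) = 54 mg/L as CaCO₃ × 416,000 L = 22,460 g as CaCO₃.
(b) Equivalents: 22,460 g ÷ 50 g/eq = 449.3 eq.
(b) Each mole of Na₂CO₃ supplies 2 eq, so 449.3 / 2 = 224.6 mol.
(b) Mass: 224.6 mol × 106 g/mol = 23,810 g.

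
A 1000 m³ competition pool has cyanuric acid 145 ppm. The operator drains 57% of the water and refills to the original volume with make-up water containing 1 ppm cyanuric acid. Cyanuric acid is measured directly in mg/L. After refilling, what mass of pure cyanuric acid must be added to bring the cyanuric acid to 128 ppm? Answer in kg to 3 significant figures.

65.1 kg

Volume: 1000 m³ = 1,000,000 L.
After draining 57% and refilling: 145 × 0.43 + 1 × 0.57 = 62.92 ppm.
Deficit to target: 128 − 62.92 = 65.08 mg/L.
Mass: 65.08 mg/L × 1,000,000 L = 65,080 g cyanuric acid.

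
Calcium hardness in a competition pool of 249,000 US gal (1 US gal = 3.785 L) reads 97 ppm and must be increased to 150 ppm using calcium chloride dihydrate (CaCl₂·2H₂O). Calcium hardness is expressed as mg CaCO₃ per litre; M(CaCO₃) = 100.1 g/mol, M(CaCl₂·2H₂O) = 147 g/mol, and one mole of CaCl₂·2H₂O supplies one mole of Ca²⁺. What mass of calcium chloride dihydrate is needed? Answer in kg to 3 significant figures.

Volume: 249,000 US gal × 3.785 L/gal = 942,465 L.
Hardness to add: (150 − 97) = 53 mg/L as CaCO₃ × 942,465 L = 49,950 g as CaCO₃.
Moles of Ca²⁺ (1 mol Ca²⁺ ≡ 1 mol CaCO₃): 49,950 / 100.1 g/mol = 499 mol.
Mass of CaCl₂·2H₂O: 499 × 147 = 73,350 g.

73.4 kg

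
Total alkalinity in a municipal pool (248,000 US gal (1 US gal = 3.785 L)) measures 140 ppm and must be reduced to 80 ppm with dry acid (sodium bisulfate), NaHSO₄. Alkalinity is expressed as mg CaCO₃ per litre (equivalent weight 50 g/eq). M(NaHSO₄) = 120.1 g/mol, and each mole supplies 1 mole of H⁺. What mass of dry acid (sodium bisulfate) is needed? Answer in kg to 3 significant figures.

Volume: 248,000 US gal × 3.785 L/gal = 938,680 L.
Alkalinity to neutralize: (140 − 80) = 60 mg/L as CaCO₃ × 938,680 L = 56,320 g as CaCO₃.
Equivalents of H⁺ required: 56,320 ÷ 50 g/eq = 1126 eq = 1126 mol NaHSO₄.
Mass of NaHSO₄: 1126 × 120.1 = 135,300 g.

135 kg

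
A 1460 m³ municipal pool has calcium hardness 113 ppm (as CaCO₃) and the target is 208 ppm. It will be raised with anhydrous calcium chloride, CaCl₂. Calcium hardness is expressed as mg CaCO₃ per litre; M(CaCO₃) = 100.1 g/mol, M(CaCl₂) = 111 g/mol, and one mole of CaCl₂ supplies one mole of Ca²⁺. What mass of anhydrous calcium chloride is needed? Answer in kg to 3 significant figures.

Volume: 1460 m³ = 1,460,000 L.
Hardness to add: (208 − 113) = 95 mg/L as CaCO₃ × 1,460,000 L = 138,700 g as CaCO₃.
Moles of Ca²⁺ (1 mol Ca²⁺ ≡ 1 mol CaCO₃): 138,700 / 100.1 g/mol = 1386 mol.
Mass of CaCl₂: 1386 × 111 = 153,800 g.

154 kg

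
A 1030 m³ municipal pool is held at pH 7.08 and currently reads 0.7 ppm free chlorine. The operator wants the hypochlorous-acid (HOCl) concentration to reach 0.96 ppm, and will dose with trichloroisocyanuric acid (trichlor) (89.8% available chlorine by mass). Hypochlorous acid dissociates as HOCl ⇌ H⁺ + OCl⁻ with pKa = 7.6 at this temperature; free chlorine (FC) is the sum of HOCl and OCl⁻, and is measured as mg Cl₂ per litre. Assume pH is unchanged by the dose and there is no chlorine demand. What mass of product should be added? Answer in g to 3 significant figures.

Volume: 1030 m³ = 1,030,000 L.
[OCl⁻]/[HOCl] = 10^(pH − pKa) = 10^(7.08 − 7.6) = 0.302; fraction as HOCl = 1/(1 + 0.302) = 0.7681.
Free chlorine required for 0.96 ppm HOCl: 0.96 / 0.7681 = 1.25 ppm.
FC to add: 1.25 − 0.7 = 0.5499 mg/L as Cl₂.
Cl₂ equivalent: 0.5499 mg/L × 1,030,000 L = 566.4 g.
Product at 89.8% available Cl: 566.4 / 0.898 = 630.7 g.

631 g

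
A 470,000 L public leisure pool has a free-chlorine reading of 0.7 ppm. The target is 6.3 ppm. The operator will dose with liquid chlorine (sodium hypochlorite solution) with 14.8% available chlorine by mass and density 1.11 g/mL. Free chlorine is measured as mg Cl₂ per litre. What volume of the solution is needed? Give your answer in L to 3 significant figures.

Chlorine deficit: 6.3 − 0.7 = 5.6 ppm = 5.6 mg/L as Cl₂.
Cl₂ equivalent needed: 5.6 mg/L × 470,000 L = 2,632,000 mg = 2632 g.
Product at 14.8% available chlorine: 2632 / 0.148 = 17,780 g.
Volume at density 1.11 g/mL: 17,780 g ÷ 1.11 g/mL = 16,020 mL.

16.0 L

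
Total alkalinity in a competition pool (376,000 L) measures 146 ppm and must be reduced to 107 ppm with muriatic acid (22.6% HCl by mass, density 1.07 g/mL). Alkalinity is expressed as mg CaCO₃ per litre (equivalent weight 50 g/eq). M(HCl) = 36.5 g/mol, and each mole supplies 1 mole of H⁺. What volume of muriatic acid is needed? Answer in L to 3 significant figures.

44.3 L

Alkalinity to neutralize: (146 − 107) = 39 mg/L as CaCO₃ × 376,000 L = 14,660 g as CaCO₃.
Equivalents of H⁺ required: 14,660 ÷ 50 g/eq = 293.3 eq = 293.3 mol HCl.
Mass of HCl: 293.3 × 36.5 = 10,700 g.
Mass of 22.6% solution: 10,700 / 0.226 = 47,370 g.
Volume: 47,370 g ÷ 1.07 g/mL = 44,270 mL.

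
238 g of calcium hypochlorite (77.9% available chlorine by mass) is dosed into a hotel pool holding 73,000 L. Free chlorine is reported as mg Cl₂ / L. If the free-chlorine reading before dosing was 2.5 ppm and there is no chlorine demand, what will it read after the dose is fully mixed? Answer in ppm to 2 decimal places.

Available chlorine delivered: 238 g × 0.779 = 185.4 g as Cl₂.
Concentration rise: 185.4 g / 73,000 L = 2.54 mg/L = 2.54 ppm.
Final FC: 2.5 + 2.54 = 5.04 ppm.

5.04 ppm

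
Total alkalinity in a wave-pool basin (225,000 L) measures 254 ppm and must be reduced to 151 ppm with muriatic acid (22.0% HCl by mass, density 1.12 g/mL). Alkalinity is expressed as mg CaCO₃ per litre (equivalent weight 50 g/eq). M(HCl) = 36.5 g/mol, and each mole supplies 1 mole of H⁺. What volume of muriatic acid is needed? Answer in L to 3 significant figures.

Alkalinity to neutralize: (254 − 151) = 103 mg/L as CaCO₃ × 225,000 L = 23,180 g as CaCO₃.
Equivalents of H⁺ required: 23,180 ÷ 50 g/eq = 463.5 eq = 463.5 mol HCl.
Mass of HCl: 463.5 × 36.5 = 16,920 g.
Mass of 22.0% solution: 16,920 / 0.22 = 76,900 g.
Volume: 76,900 g ÷ 1.12 g/mL = 68,660 mL.

68.7 L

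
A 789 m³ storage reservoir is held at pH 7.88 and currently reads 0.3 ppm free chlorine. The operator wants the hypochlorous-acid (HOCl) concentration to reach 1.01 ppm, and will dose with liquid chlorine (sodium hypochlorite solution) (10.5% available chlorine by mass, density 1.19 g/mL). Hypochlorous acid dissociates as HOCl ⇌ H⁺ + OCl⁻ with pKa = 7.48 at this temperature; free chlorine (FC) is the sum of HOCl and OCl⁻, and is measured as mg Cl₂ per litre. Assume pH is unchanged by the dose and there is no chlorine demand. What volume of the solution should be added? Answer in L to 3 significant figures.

20.5 L

Volume: 789 m³ = 789,000 L.
[OCl⁻]/[HOCl] = 10^(pH − pKa) = 10^(7.88 − 7.48) = 2.512; fraction as HOCl = 1/(1 + 2.512) = 0.2847.
Free chlorine required for 1.01 ppm HOCl: 1.01 / 0.2847 = 3.547 ppm.
FC to add: 3.547 − 0.3 = 3.247 mg/L as Cl₂.
Cl₂ equivalent: 3.247 mg/L × 789,000 L = 2562 g.
Product at 10.5% available Cl: 2562 / 0.105 = 24,400 g.
Volume: 24,400 g ÷ 1.19 g/mL = 20,500 mL.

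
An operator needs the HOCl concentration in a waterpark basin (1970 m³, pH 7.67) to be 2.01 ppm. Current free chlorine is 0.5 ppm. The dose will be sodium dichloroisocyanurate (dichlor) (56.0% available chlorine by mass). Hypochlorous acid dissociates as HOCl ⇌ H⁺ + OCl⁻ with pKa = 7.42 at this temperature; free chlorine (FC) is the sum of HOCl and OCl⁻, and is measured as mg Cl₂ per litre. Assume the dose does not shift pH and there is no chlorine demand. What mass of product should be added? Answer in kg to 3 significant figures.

17.9 kg

Volume: 1970 m³ = 1,970,000 L.
[OCl⁻]/[HOCl] = 10^(pH − pKa) = 10^(7.67 − 7.42) = 1.778; fraction as HOCl = 1/(1 + 1.778) = 0.3599.
Free chlorine required for 2.01 ppm HOCl: 2.01 / 0.3599 = 5.584 ppm.
FC to add: 5.584 − 0.5 = 5.084 mg/L as Cl₂.
Cl₂ equivalent: 5.084 mg/L × 1,970,000 L = 10,020 g.
Product at 56.0% available Cl: 10,020 / 0.56 = 17,890 g.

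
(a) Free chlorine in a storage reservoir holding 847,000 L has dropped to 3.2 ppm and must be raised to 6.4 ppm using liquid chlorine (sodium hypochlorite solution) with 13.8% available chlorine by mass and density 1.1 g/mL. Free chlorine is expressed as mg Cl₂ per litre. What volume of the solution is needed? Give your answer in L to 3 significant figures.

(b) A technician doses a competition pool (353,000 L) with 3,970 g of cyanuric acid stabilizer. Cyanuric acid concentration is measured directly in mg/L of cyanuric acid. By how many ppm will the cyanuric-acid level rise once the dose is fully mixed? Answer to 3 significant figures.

(a) 17.9 L; (b) 11.2 ppm

(a) Chlorine deficit: 6.4 − 3.2 = 3.2 ppm = 3.2 mg/L as Cl₂.
(a) Cl₂ equivalent needed: 3.2 mg/L × 847,000 L = 2,710,000 mg = 2710 g.
(a) Product at 13.8% available chlorine: 2710 / 0.138 = 19,640 g.
(a) Volume at density 1.1 g/mL: 19,640 g ÷ 1.1 g/mL = 17,860 mL.

(b) Rise: 3,970 g / 353,000 L × 1000 = 11.25 mg/L.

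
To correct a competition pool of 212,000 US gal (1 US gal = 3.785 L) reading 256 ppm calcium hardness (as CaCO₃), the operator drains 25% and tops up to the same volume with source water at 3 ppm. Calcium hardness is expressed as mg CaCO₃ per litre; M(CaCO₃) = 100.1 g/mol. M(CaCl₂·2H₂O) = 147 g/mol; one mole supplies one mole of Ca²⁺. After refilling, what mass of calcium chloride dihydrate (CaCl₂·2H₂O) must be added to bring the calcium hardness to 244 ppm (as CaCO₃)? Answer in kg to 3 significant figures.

60.4 kg

Volume: 212,000 US gal × 3.785 L/gal = 802,420 L.
After draining 25% and refilling: 256 × 0.75 + 3 × 0.25 = 192.75 ppm.
Deficit to target: 244 − 192.75 = 51.25 mg/L.
As CaCO₃: 51.25 mg/L × 802,420 L = 41,120 g; ÷ 100.1 = 410.8 mol Ca²⁺.
Mass: 410.8 × 147 = 60,390 g.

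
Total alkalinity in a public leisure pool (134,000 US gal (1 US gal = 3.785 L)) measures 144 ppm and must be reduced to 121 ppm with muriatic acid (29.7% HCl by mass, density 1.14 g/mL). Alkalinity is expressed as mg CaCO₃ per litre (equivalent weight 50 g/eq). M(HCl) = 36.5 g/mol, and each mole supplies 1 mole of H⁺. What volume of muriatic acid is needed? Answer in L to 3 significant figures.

25.2 L

Volume: 134,000 US gal × 3.785 L/gal = 507,190 L.
Alkalinity to neutralize: (144 − 121) = 23 mg/L as CaCO₃ × 507,190 L = 11,670 g as CaCO₃.
Equivalents of H⁺ required: 11,670 ÷ 50 g/eq = 233.3 eq = 233.3 mol HCl.
Mass of HCl: 233.3 × 36.5 = 8516 g.
Mass of 29.7% solution: 8516 / 0.297 = 28,670 g.
Volume: 28,670 g ÷ 1.14 g/mL = 25,150 mL.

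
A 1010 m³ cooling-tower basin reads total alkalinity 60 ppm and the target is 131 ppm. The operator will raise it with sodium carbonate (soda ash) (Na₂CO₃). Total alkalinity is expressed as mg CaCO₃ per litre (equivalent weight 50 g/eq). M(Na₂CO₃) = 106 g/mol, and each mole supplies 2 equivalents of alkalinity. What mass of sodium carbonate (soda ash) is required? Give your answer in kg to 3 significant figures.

Volume: 1010 m³ = 1,010,000 L.
Alkalinity to add: (131 − 60) = 71 mg/L as CaCO₃ × 1,010,000 L = 71,710 g as CaCO₃.
Equivalents: 71,710 g ÷ 50 g/eq = 1434 eq.
Each mole of Na₂CO₃ supplies 2 eq, so 1434 / 2 = 717.1 mol.
Mass: 717.1 mol × 106 g/mol = 76,010 g.

76.0 kg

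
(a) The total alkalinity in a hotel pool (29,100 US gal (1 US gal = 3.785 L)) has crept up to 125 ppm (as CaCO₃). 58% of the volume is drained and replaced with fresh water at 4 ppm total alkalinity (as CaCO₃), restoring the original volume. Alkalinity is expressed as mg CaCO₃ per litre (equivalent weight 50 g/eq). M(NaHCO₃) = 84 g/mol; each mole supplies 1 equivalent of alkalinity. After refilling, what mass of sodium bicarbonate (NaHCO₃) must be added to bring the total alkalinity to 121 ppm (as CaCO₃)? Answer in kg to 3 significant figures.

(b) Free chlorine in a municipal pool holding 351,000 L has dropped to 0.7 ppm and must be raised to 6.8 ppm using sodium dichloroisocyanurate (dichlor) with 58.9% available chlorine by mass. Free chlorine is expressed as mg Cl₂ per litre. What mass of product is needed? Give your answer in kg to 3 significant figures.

(a) Volume: 29,100 US gal × 3.785 L/gal = 110,144 L.
(a) After draining 58% and refilling: 125 × 0.42 + 4 × 0.58 = 54.82 ppm.
(a) Deficit to target: 121 − 54.82 = 66.18 mg/L.
(a) As CaCO₃: 66.18 mg/L × 110,144 L = 7289 g; ÷ 50 g/eq ÷ 1 = 145.8 mol NaHCO₃.
(a) Mass: 145.8 × 84 = 12,250 g.

(b) Chlorine deficit: 6.8 − 0.7 = 6.1 ppm = 6.1 mg/L as Cl₂.
(b) Cl₂ equivalent needed: 6.1 mg/L × 351,000 L = 2,141,000 mg = 2141 g.
(b) Product at 58.9% available chlorine: 2141 / 0.589 = 3635 g.

(a) 12.2 kg; (b) 3.64 kg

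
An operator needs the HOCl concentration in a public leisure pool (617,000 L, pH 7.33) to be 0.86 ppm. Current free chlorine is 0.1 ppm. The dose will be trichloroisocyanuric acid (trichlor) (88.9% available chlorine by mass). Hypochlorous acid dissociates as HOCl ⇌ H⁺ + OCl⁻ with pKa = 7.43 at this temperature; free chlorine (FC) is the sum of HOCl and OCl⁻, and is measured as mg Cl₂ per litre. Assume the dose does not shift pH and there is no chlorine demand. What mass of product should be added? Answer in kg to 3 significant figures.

1.00 kg

[OCl⁻]/[HOCl] = 10^(pH − pKa) = 10^(7.33 − 7.43) = 0.7943; fraction as HOCl = 1/(1 + 0.7943) = 0.5573.
Free chlorine required for 0.86 ppm HOCl: 0.86 / 0.5573 = 1.543 ppm.
FC to add: 1.543 − 0.1 = 1.443 mg/L as Cl₂.
Cl₂ equivalent: 1.443 mg/L × 617,000 L = 890.4 g.
Product at 88.9% available Cl: 890.4 / 0.889 = 1002 g.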